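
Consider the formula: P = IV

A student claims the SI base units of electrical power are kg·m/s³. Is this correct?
Units of each symbol in P = IV:
  I (current): A
  V (voltage, in volts): kg·m²/(s³·A)

Multiplying the contributions: [A] · [kg·m²/(s³·A)]
Adding exponents of each base unit: kg: 1, m: 2, s: -3
SI base units of electrical power: kg·m²/s³

The claimed units kg·m/s³ (exponents kg: 1, m: 1, s: -3) do not match the derived units kg·m²/s³ (exponents kg: 1, m: 2, s: -3), so the claim is incorrect.

Answer: No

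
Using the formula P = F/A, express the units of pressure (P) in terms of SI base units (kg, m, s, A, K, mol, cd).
Units of each symbol in P = F/A:
  F (force): kg·m/s²
  A (area): m²  → in the denominator, contributes 1/m²

Multiplying the contributions: [kg·m/s²] · [1/m²]
Adding exponents of each base unit: kg: 1, m: -1, s: -2
SI base units of pressure: kg/(m·s²)

Answer: kg/(m·s²)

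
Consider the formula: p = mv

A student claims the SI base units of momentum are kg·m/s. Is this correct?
Units of each symbol in p = mv:
  m (mass): kg
  v (velocity): m/s

Multiplying the contributions: [kg] · [m/s]
Adding exponents of each base unit: kg: 1, m: 1, s: -1
SI base units of momentum: kg·m/s

The claimed units kg·m/s match the derived units, so the claim is correct.

Answer: Yes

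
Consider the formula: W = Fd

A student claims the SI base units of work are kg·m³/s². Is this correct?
Units of each symbol in W = Fd:
  F (force): kg·m/s²
  d (displacement): m

Multiplying the contributions: [kg·m/s²] · [m]
Adding exponents of each base unit: kg: 1, m: 2, s: -2
SI base units of work: kg·m²/s²

The claimed units kg·m³/s² (exponents kg: 1, m: 3, s: -2) do not match the derived units kg·m²/s² (exponents kg: 1, m: 2, s: -2), so the claim is incorrect.

Answer: No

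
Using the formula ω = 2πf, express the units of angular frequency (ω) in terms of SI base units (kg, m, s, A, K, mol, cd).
Units of each symbol in ω = 2πf:
  f (frequency): 1/s
  The factor 2π is dimensionless.

Multiplying the contributions: [1/s]
Adding exponents of each base unit: s: -1
SI base units of angular frequency: 1/s

Answer: 1/s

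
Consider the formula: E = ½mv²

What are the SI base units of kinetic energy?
Units of each symbol in E = ½mv²:
  m (mass): kg
  v (speed): m/s  → to the power 2, contributes m²/s²
  The factor ½ is dimensionless.

Multiplying the contributions: [kg] · [m²/s²]
Adding exponents of each base unit: kg: 1, m: 2, s: -2
SI base units of kinetic energy: kg·m²/s²

Answer: kg·m²/s²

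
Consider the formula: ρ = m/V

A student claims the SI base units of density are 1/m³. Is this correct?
Units of each symbol in ρ = m/V:
  m (mass): kg
  V (volume): m³  → in the denominator, contributes 1/m³

Multiplying the contributions: [kg] · [1/m³]
Adding exponents of each base unit: kg: 1, m: -3
SI base units of density: kg/m³

The claimed units 1/m³ (exponents m: -3) do not match the derived units kg/m³ (exponents kg: 1, m: -3), so the claim is incorrect.

Answer: No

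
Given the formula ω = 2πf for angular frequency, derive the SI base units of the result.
Units of each symbol in ω = 2πf:
  f (frequency): 1/s
  The factor 2π is dimensionless.

Multiplying the contributions: [1/s]
Adding exponents of each base unit: s: -1
SI base units of angular frequency: 1/s

Answer: 1/s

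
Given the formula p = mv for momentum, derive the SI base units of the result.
Units of each symbol in p = mv:
  m (mass): kg
  v (velocity): m/s

Multiplying the contributions: [kg] · [m/s]
Adding exponents of each base unit: kg: 1, m: 1, s: -1
SI base units of momentum: kg·m/s

Answer: kg·m/s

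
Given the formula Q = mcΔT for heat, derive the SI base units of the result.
Units of each symbol in Q = mcΔT:
  m (mass): kg
  c (specific heat capacity, in J/(kg·K)): m²/(s²·K)
  ΔT (temperature change): K

Multiplying the contributions: [kg] · [m²/(s²·K)] · [K]
Adding exponents of each base unit: kg: 1, m: 2, s: -2
SI base units of heat: kg·m²/s²

Answer: kg·m²/s²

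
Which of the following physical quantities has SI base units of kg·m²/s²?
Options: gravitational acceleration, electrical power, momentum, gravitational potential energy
Checking the SI base units of each option:
  gravitational acceleration (g = GM/r²): m/s²  ✗
  electrical power (P = IV): kg·m²/s³  ✗
  momentum (p = mv): kg·m/s  ✗
  gravitational potential energy (U = -GMm/r): kg·m²/s²  ✓ matches

Only gravitational potential energy has units kg·m²/s².

Answer: gravitational potential energy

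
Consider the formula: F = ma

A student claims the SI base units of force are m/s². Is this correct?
Units of each symbol in F = ma:
  m (mass): kg
  a (acceleration): m/s²

Multiplying the contributions: [kg] · [m/s²]
Adding exponents of each base unit: kg: 1, m: 1, s: -2
SI base units of force: kg·m/s²

The claimed units m/s² (exponents m: 1, s: -2) do not match the derived units kg·m/s² (exponents kg: 1, m: 1, s: -2), so the claim is incorrect.

Answer: No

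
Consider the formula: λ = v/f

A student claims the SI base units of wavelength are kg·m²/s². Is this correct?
Units of each symbol in λ = v/f:
  v (wave speed): m/s
  f (frequency): 1/s  → in the denominator, contributes s

Multiplying the contributions: [m/s] · [s]
Adding exponents of each base unit: m: 1
SI base units of wavelength: m

The claimed units kg·m²/s² (exponents kg: 1, m: 2, s: -2) do not match the derived units m (exponents m: 1), so the claim is incorrect.

Answer: No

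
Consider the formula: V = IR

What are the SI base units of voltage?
Units of each symbol in V = IR:
  I (current): A
  R (resistance, in ohms): kg·m²/(s³·A²)

Multiplying the contributions: [A] · [kg·m²/(s³·A²)]
Adding exponents of each base unit: kg: 1, m: 2, s: -3, A: -1
SI base units of voltage: kg·m²/(s³·A)

Answer: kg·m²/(s³·A)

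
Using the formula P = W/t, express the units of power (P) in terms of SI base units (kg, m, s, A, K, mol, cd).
Units of each symbol in P = W/t:
  W (work): kg·m²/s²
  t (time): s  → in the denominator, contributes 1/s

Multiplying the contributions: [kg·m²/s²] · [1/s]
Adding exponents of each base unit: kg: 1, m: 2, s: -3
SI base units of power: kg·m²/s³

Answer: kg·m²/s³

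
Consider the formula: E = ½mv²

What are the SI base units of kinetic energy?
Units of each symbol in E = ½mv²:
  m (mass): kg
  v (speed): m/s  → to the power 2, contributes m²/s²
  The factor ½ is dimensionless.

Multiplying the contributions: [kg] · [m²/s²]
Adding exponents of each base unit: kg: 1, m: 2, s: -2
SI base units of kinetic energy: kg·m²/s²

Answer: kg·m²/s²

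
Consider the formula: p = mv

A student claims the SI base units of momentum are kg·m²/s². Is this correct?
Units of each symbol in p = mv:
  m (mass): kg
  v (velocity): m/s

Multiplying the contributions: [kg] · [m/s]
Adding exponents of each base unit: kg: 1, m: 1, s: -1
SI base units of momentum: kg·m/s

The claimed units kg·m²/s² (exponents kg: 1, m: 2, s: -2) do not match the derived units kg·m/s (exponents kg: 1, m: 1, s: -1), so the claim is incorrect.

Answer: No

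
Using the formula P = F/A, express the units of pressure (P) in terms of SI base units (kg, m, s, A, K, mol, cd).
Units of each symbol in P = F/A:
  F (force): kg·m/s²
  A (area): m²  → in the denominator, contributes 1/m²

Multiplying the contributions: [kg·m/s²] · [1/m²]
Adding exponents of each base unit: kg: 1, m: -1, s: -2
SI base units of pressure: kg/(m·s²)

Answer: kg/(m·s²)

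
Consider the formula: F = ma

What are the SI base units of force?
Units of each symbol in F = ma:
  m (mass): kg
  a (acceleration): m/s²

Multiplying the contributions: [kg] · [m/s²]
Adding exponents of each base unit: kg: 1, m: 1, s: -2
SI base units of force: kg·m/s²

Answer: kg·m/s²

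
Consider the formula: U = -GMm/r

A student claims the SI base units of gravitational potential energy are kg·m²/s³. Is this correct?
Units of each symbol in U = -GMm/r:
  G (gravitational constant): m³/(kg·s²)
  M (mass): kg
  m (mass): kg
  r (distance): m  → in the denominator, contributes 1/m
  The minus sign does not affect the units.

Multiplying the contributions: [m³/(kg·s²)] · [kg] · [kg] · [1/m]
Adding exponents of each base unit: kg: 1, m: 2, s: -2
SI base units of gravitational potential energy: kg·m²/s²

The claimed units kg·m²/s³ (exponents kg: 1, m: 2, s: -3) do not match the derived units kg·m²/s² (exponents kg: 1, m: 2, s: -2), so the claim is incorrect.

Answer: No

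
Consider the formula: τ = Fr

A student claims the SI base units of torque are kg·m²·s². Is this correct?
Units of each symbol in τ = Fr:
  F (force): kg·m/s²
  r (lever arm): m

Multiplying the contributions: [kg·m/s²] · [m]
Adding exponents of each base unit: kg: 1, m: 2, s: -2
SI base units of torque: kg·m²/s²

The claimed units kg·m²·s² (exponents kg: 1, m: 2, s: 2) do not match the derived units kg·m²/s² (exponents kg: 1, m: 2, s: -2), so the claim is incorrect.

Answer: No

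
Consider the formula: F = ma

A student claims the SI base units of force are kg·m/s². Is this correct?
Units of each symbol in F = ma:
  m (mass): kg
  a (acceleration): m/s²

Multiplying the contributions: [kg] · [m/s²]
Adding exponents of each base unit: kg: 1, m: 1, s: -2
SI base units of force: kg·m/s²

The claimed units kg·m/s² match the derived units, so the claim is correct.

Answer: Yes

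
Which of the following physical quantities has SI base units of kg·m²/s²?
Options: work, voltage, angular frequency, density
Checking the SI base units of each option:
  work (W = Fd): kg·m²/s²  ✓ matches
  voltage (V = IR): kg·m²/(s³·A)  ✗
  angular frequency (ω = 2πf): 1/s  ✗
  density (ρ = m/V): kg/m³  ✗

Only work has units kg·m²/s².

Answer: work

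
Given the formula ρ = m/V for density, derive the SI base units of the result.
Units of each symbol in ρ = m/V:
  m (mass): kg
  V (volume): m³  → in the denominator, contributes 1/m³

Multiplying the contributions: [kg] · [1/m³]
Adding exponents of each base unit: kg: 1, m: -3
SI base units of density: kg/m³

Answer: kg/m³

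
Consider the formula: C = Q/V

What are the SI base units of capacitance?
Units of each symbol in C = Q/V:
  Q (charge, in coulombs): s·A
  V (voltage, in volts): kg·m²/(s³·A)  → in the denominator, contributes s³·A/(kg·m²)

Multiplying the contributions: [s·A] · [s³·A/(kg·m²)]
Adding exponents of each base unit: kg: -1, m: -2, s: 4, A: 2
SI base units of capacitance: s⁴·A²/(kg·m²)

Answer: s⁴·A²/(kg·m²)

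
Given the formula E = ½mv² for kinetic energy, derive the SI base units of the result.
Units of each symbol in E = ½mv²:
  m (mass): kg
  v (speed): m/s  → to the power 2, contributes m²/s²
  The factor ½ is dimensionless.

Multiplying the contributions: [kg] · [m²/s²]
Adding exponents of each base unit: kg: 1, m: 2, s: -2
SI base units of kinetic energy: kg·m²/s²

Answer: kg·m²/s²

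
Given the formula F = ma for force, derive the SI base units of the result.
Units of each symbol in F = ma:
  m (mass): kg
  a (acceleration): m/s²

Multiplying the contributions: [kg] · [m/s²]
Adding exponents of each base unit: kg: 1, m: 1, s: -2
SI base units of force: kg·m/s²

Answer: kg·m/s²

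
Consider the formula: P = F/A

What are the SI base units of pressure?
Units of each symbol in P = F/A:
  F (force): kg·m/s²
  A (area): m²  → in the denominator, contributes 1/m²

Multiplying the contributions: [kg·m/s²] · [1/m²]
Adding exponents of each base unit: kg: 1, m: -1, s: -2
SI base units of pressure: kg/(m·s²)

Answer: kg/(m·s²)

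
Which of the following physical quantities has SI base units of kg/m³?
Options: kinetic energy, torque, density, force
Checking the SI base units of each option:
  kinetic energy (E = ½mv²): kg·m²/s²  ✗
  torque (τ = Fr): kg·m²/s²  ✗
  density (ρ = m/V): kg/m³  ✓ matches
  force (F = ma): kg·m/s²  ✗

Only density has units kg/m³.

Answer: density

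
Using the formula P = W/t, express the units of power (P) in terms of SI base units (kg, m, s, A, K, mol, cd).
Units of each symbol in P = W/t:
  W (work): kg·m²/s²
  t (time): s  → in the denominator, contributes 1/s

Multiplying the contributions: [kg·m²/s²] · [1/s]
Adding exponents of each base unit: kg: 1, m: 2, s: -3
SI base units of power: kg·m²/s³

Answer: kg·m²/s³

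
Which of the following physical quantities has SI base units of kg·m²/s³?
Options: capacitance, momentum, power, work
Checking the SI base units of each option:
  capacitance (C = Q/V): s⁴·A²/(kg·m²)  ✗
  momentum (p = mv): kg·m/s  ✗
  power (P = W/t): kg·m²/s³  ✓ matches
  work (W = Fd): kg·m²/s²  ✗

Only power has units kg·m²/s³.

Answer: power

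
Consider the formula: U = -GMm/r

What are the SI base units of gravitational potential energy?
Units of each symbol in U = -GMm/r:
  G (gravitational constant): m³/(kg·s²)
  M (mass): kg
  m (mass): kg
  r (distance): m  → in the denominator, contributes 1/m
  The minus sign does not affect the units.

Multiplying the contributions: [m³/(kg·s²)] · [kg] · [kg] · [1/m]
Adding exponents of each base unit: kg: 1, m: 2, s: -2
SI base units of gravitational potential energy: kg·m²/s²

Answer: kg·m²/s²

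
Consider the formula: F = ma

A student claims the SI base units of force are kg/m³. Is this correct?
Units of each symbol in F = ma:
  m (mass): kg
  a (acceleration): m/s²

Multiplying the contributions: [kg] · [m/s²]
Adding exponents of each base unit: kg: 1, m: 1, s: -2
SI base units of force: kg·m/s²

The claimed units kg/m³ (exponents kg: 1, m: -3) do not match the derived units kg·m/s² (exponents kg: 1, m: 1, s: -2), so the claim is incorrect.

Answer: No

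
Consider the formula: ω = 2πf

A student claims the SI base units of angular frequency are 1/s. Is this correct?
Units of each symbol in ω = 2πf:
  f (frequency): 1/s
  The factor 2π is dimensionless.

Multiplying the contributions: [1/s]
Adding exponents of each base unit: s: -1
SI base units of angular frequency: 1/s

The claimed units 1/s match the derived units, so the claim is correct.

Answer: Yes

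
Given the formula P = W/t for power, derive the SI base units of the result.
Units of each symbol in P = W/t:
  W (work): kg·m²/s²
  t (time): s  → in the denominator, contributes 1/s

Multiplying the contributions: [kg·m²/s²] · [1/s]
Adding exponents of each base unit: kg: 1, m: 2, s: -3
SI base units of power: kg·m²/s³

Answer: kg·m²/s³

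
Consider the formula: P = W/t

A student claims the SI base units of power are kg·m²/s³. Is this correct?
Units of each symbol in P = W/t:
  W (work): kg·m²/s²
  t (time): s  → in the denominator, contributes 1/s

Multiplying the contributions: [kg·m²/s²] · [1/s]
Adding exponents of each base unit: kg: 1, m: 2, s: -3
SI base units of power: kg·m²/s³

The claimed units kg·m²/s³ match the derived units, so the claim is correct.

Answer: Yes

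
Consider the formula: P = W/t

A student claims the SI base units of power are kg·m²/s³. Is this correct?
Units of each symbol in P = W/t:
  W (work): kg·m²/s²
  t (time): s  → in the denominator, contributes 1/s

Multiplying the contributions: [kg·m²/s²] · [1/s]
Adding exponents of each base unit: kg: 1, m: 2, s: -3
SI base units of power: kg·m²/s³

The claimed units kg·m²/s³ match the derived units, so the claim is correct.

Answer: Yes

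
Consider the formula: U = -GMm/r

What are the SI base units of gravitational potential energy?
Units of each symbol in U = -GMm/r:
  G (gravitational constant): m³/(kg·s²)
  M (mass): kg
  m (mass): kg
  r (distance): m  → in the denominator, contributes 1/m
  The minus sign does not affect the units.

Multiplying the contributions: [m³/(kg·s²)] · [kg] · [kg] · [1/m]
Adding exponents of each base unit: kg: 1, m: 2, s: -2
SI base units of gravitational potential energy: kg·m²/s²

Answer: kg·m²/s²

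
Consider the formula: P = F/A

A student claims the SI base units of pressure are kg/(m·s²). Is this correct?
Units of each symbol in P = F/A:
  F (force): kg·m/s²
  A (area): m²  → in the denominator, contributes 1/m²

Multiplying the contributions: [kg·m/s²] · [1/m²]
Adding exponents of each base unit: kg: 1, m: -1, s: -2
SI base units of pressure: kg/(m·s²)

The claimed units kg/(m·s²) match the derived units, so the claim is correct.

Answer: Yes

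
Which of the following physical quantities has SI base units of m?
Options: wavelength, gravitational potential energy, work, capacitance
Checking the SI base units of each option:
  wavelength (λ = v/f): m  ✓ matches
  gravitational potential energy (U = -GMm/r): kg·m²/s²  ✗
  work (W = Fd): kg·m²/s²  ✗
  capacitance (C = Q/V): s⁴·A²/(kg·m²)  ✗

Only wavelength has units m.

Answer: wavelength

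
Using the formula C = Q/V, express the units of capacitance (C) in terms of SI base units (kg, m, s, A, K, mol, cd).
Units of each symbol in C = Q/V:
  Q (charge, in coulombs): s·A
  V (voltage, in volts): kg·m²/(s³·A)  → in the denominator, contributes s³·A/(kg·m²)

Multiplying the contributions: [s·A] · [s³·A/(kg·m²)]
Adding exponents of each base unit: kg: -1, m: -2, s: 4, A: 2
SI base units of capacitance: s⁴·A²/(kg·m²)

Answer: s⁴·A²/(kg·m²)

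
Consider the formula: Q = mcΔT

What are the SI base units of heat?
Units of each symbol in Q = mcΔT:
  m (mass): kg
  c (specific heat capacity, in J/(kg·K)): m²/(s²·K)
  ΔT (temperature change): K

Multiplying the contributions: [kg] · [m²/(s²·K)] · [K]
Adding exponents of each base unit: kg: 1, m: 2, s: -2
SI base units of heat: kg·m²/s²

Answer: kg·m²/s²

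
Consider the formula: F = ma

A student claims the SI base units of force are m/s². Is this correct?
Units of each symbol in F = ma:
  m (mass): kg
  a (acceleration): m/s²

Multiplying the contributions: [kg] · [m/s²]
Adding exponents of each base unit: kg: 1, m: 1, s: -2
SI base units of force: kg·m/s²

The claimed units m/s² (exponents m: 1, s: -2) do not match the derived units kg·m/s² (exponents kg: 1, m: 1, s: -2), so the claim is incorrect.

Answer: No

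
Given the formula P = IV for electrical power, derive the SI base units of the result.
Units of each symbol in P = IV:
  I (current): A
  V (voltage, in volts): kg·m²/(s³·A)

Multiplying the contributions: [A] · [kg·m²/(s³·A)]
Adding exponents of each base unit: kg: 1, m: 2, s: -3
SI base units of electrical power: kg·m²/s³

Answer: kg·m²/s³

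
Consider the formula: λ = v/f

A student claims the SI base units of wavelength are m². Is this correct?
Units of each symbol in λ = v/f:
  v (wave speed): m/s
  f (frequency): 1/s  → in the denominator, contributes s

Multiplying the contributions: [m/s] · [s]
Adding exponents of each base unit: m: 1
SI base units of wavelength: m

The claimed units m² (exponents m: 2) do not match the derived units m (exponents m: 1), so the claim is incorrect.

Answer: No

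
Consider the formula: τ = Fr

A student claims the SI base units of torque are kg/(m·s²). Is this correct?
Units of each symbol in τ = Fr:
  F (force): kg·m/s²
  r (lever arm): m

Multiplying the contributions: [kg·m/s²] · [m]
Adding exponents of each base unit: kg: 1, m: 2, s: -2
SI base units of torque: kg·m²/s²

The claimed units kg/(m·s²) (exponents kg: 1, m: -1, s: -2) do not match the derived units kg·m²/s² (exponents kg: 1, m: 2, s: -2), so the claim is incorrect.

Answer: No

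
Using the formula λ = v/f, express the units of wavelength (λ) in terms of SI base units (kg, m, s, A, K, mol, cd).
Units of each symbol in λ = v/f:
  v (wave speed): m/s
  f (frequency): 1/s  → in the denominator, contributes s

Multiplying the contributions: [m/s] · [s]
Adding exponents of each base unit: m: 1
SI base units of wavelength: m

Answer: m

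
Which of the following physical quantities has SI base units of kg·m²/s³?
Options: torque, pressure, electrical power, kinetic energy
Checking the SI base units of each option:
  torque (τ = Fr): kg·m²/s²  ✗
  pressure (P = F/A): kg/(m·s²)  ✗
  electrical power (P = IV): kg·m²/s³  ✓ matches
  kinetic energy (E = ½mv²): kg·m²/s²  ✗

Only electrical power has units kg·m²/s³.

Answer: electrical power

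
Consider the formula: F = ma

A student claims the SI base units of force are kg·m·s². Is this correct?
Units of each symbol in F = ma:
  m (mass): kg
  a (acceleration): m/s²

Multiplying the contributions: [kg] · [m/s²]
Adding exponents of each base unit: kg: 1, m: 1, s: -2
SI base units of force: kg·m/s²

The claimed units kg·m·s² (exponents kg: 1, m: 1, s: 2) do not match the derived units kg·m/s² (exponents kg: 1, m: 1, s: -2), so the claim is incorrect.

Answer: No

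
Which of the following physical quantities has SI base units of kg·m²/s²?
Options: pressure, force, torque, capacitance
Checking the SI base units of each option:
  pressure (P = F/A): kg/(m·s²)  ✗
  force (F = ma): kg·m/s²  ✗
  torque (τ = Fr): kg·m²/s²  ✓ matches
  capacitance (C = Q/V): s⁴·A²/(kg·m²)  ✗

Only torque has units kg·m²/s².

Answer: torque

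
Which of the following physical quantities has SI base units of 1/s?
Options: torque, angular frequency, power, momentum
Checking the SI base units of each option:
  torque (τ = Fr): kg·m²/s²  ✗
  angular frequency (ω = 2πf): 1/s  ✓ matches
  power (P = W/t): kg·m²/s³  ✗
  momentum (p = mv): kg·m/s  ✗

Only angular frequency has units 1/s.

Answer: angular frequency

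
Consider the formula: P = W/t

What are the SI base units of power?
Units of each symbol in P = W/t:
  W (work): kg·m²/s²
  t (time): s  → in the denominator, contributes 1/s

Multiplying the contributions: [kg·m²/s²] · [1/s]
Adding exponents of each base unit: kg: 1, m: 2, s: -3
SI base units of power: kg·m²/s³

Answer: kg·m²/s³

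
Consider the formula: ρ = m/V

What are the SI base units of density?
Units of each symbol in ρ = m/V:
  m (mass): kg
  V (volume): m³  → in the denominator, contributes 1/m³

Multiplying the contributions: [kg] · [1/m³]
Adding exponents of each base unit: kg: 1, m: -3
SI base units of density: kg/m³

Answer: kg/m³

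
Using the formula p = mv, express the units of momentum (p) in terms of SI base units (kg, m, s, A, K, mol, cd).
Units of each symbol in p = mv:
  m (mass): kg
  v (velocity): m/s

Multiplying the contributions: [kg] · [m/s]
Adding exponents of each base unit: kg: 1, m: 1, s: -1
SI base units of momentum: kg·m/s

Answer: kg·m/s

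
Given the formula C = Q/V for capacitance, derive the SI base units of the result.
Units of each symbol in C = Q/V:
  Q (charge, in coulombs): s·A
  V (voltage, in volts): kg·m²/(s³·A)  → in the denominator, contributes s³·A/(kg·m²)

Multiplying the contributions: [s·A] · [s³·A/(kg·m²)]
Adding exponents of each base unit: kg: -1, m: -2, s: 4, A: 2
SI base units of capacitance: s⁴·A²/(kg·m²)

Answer: s⁴·A²/(kg·m²)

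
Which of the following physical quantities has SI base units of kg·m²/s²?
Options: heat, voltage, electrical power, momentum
Checking the SI base units of each option:
  heat (Q = mcΔT): kg·m²/s²  ✓ matches
  voltage (V = IR): kg·m²/(s³·A)  ✗
  electrical power (P = IV): kg·m²/s³  ✗
  momentum (p = mv): kg·m/s  ✗

Only heat has units kg·m²/s².

Answer: heat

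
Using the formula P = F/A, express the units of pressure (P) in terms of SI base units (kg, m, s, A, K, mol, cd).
Units of each symbol in P = F/A:
  F (force): kg·m/s²
  A (area): m²  → in the denominator, contributes 1/m²

Multiplying the contributions: [kg·m/s²] · [1/m²]
Adding exponents of each base unit: kg: 1, m: -1, s: -2
SI base units of pressure: kg/(m·s²)

Answer: kg/(m·s²)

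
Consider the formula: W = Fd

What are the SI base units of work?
Units of each symbol in W = Fd:
  F (force): kg·m/s²
  d (displacement): m

Multiplying the contributions: [kg·m/s²] · [m]
Adding exponents of each base unit: kg: 1, m: 2, s: -2
SI base units of work: kg·m²/s²

Answer: kg·m²/s²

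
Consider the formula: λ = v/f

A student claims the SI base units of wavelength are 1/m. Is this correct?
Units of each symbol in λ = v/f:
  v (wave speed): m/s
  f (frequency): 1/s  → in the denominator, contributes s

Multiplying the contributions: [m/s] · [s]
Adding exponents of each base unit: m: 1
SI base units of wavelength: m

The claimed units 1/m (exponents m: -1) do not match the derived units m (exponents m: 1), so the claim is incorrect.

Answer: No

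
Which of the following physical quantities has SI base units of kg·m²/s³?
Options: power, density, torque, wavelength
Checking the SI base units of each option:
  power (P = W/t): kg·m²/s³  ✓ matches
  density (ρ = m/V): kg/m³  ✗
  torque (τ = Fr): kg·m²/s²  ✗
  wavelength (λ = v/f): m  ✗

Only power has units kg·m²/s³.

Answer: power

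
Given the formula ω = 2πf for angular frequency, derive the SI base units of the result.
Units of each symbol in ω = 2πf:
  f (frequency): 1/s
  The factor 2π is dimensionless.

Multiplying the contributions: [1/s]
Adding exponents of each base unit: s: -1
SI base units of angular frequency: 1/s

Answer: 1/s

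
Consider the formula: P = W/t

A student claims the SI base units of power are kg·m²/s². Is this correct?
Units of each symbol in P = W/t:
  W (work): kg·m²/s²
  t (time): s  → in the denominator, contributes 1/s

Multiplying the contributions: [kg·m²/s²] · [1/s]
Adding exponents of each base unit: kg: 1, m: 2, s: -3
SI base units of power: kg·m²/s³

The claimed units kg·m²/s² (exponents kg: 1, m: 2, s: -2) do not match the derived units kg·m²/s³ (exponents kg: 1, m: 2, s: -3), so the claim is incorrect.

Answer: No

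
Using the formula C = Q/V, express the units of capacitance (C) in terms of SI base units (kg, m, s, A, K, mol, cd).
Units of each symbol in C = Q/V:
  Q (charge, in coulombs): s·A
  V (voltage, in volts): kg·m²/(s³·A)  → in the denominator, contributes s³·A/(kg·m²)

Multiplying the contributions: [s·A] · [s³·A/(kg·m²)]
Adding exponents of each base unit: kg: -1, m: -2, s: 4, A: 2
SI base units of capacitance: s⁴·A²/(kg·m²)

Answer: s⁴·A²/(kg·m²)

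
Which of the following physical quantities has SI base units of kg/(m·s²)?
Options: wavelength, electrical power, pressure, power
Checking the SI base units of each option:
  wavelength (λ = v/f): m  ✗
  electrical power (P = IV): kg·m²/s³  ✗
  pressure (P = F/A): kg/(m·s²)  ✓ matches
  power (P = W/t): kg·m²/s³  ✗

Only pressure has units kg/(m·s²).

Answer: pressure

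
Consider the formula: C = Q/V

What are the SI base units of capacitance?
Units of each symbol in C = Q/V:
  Q (charge, in coulombs): s·A
  V (voltage, in volts): kg·m²/(s³·A)  → in the denominator, contributes s³·A/(kg·m²)

Multiplying the contributions: [s·A] · [s³·A/(kg·m²)]
Adding exponents of each base unit: kg: -1, m: -2, s: 4, A: 2
SI base units of capacitance: s⁴·A²/(kg·m²)

Answer: s⁴·A²/(kg·m²)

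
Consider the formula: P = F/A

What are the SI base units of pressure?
Units of each symbol in P = F/A:
  F (force): kg·m/s²
  A (area): m²  → in the denominator, contributes 1/m²

Multiplying the contributions: [kg·m/s²] · [1/m²]
Adding exponents of each base unit: kg: 1, m: -1, s: -2
SI base units of pressure: kg/(m·s²)

Answer: kg/(m·s²)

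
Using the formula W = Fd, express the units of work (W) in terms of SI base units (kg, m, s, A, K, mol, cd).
Units of each symbol in W = Fd:
  F (force): kg·m/s²
  d (displacement): m

Multiplying the contributions: [kg·m/s²] · [m]
Adding exponents of each base unit: kg: 1, m: 2, s: -2
SI base units of work: kg·m²/s²

Answer: kg·m²/s²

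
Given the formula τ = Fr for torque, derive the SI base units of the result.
Units of each symbol in τ = Fr:
  F (force): kg·m/s²
  r (lever arm): m

Multiplying the contributions: [kg·m/s²] · [m]
Adding exponents of each base unit: kg: 1, m: 2, s: -2
SI base units of torque: kg·m²/s²

Answer: kg·m²/s²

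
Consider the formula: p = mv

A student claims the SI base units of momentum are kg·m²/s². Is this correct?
Units of each symbol in p = mv:
  m (mass): kg
  v (velocity): m/s

Multiplying the contributions: [kg] · [m/s]
Adding exponents of each base unit: kg: 1, m: 1, s: -1
SI base units of momentum: kg·m/s

The claimed units kg·m²/s² (exponents kg: 1, m: 2, s: -2) do not match the derived units kg·m/s (exponents kg: 1, m: 1, s: -1), so the claim is incorrect.

Answer: No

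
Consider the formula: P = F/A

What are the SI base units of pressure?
Units of each symbol in P = F/A:
  F (force): kg·m/s²
  A (area): m²  → in the denominator, contributes 1/m²

Multiplying the contributions: [kg·m/s²] · [1/m²]
Adding exponents of each base unit: kg: 1, m: -1, s: -2
SI base units of pressure: kg/(m·s²)

Answer: kg/(m·s²)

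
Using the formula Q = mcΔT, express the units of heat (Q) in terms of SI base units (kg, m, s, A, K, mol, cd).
Units of each symbol in Q = mcΔT:
  m (mass): kg
  c (specific heat capacity, in J/(kg·K)): m²/(s²·K)
  ΔT (temperature change): K

Multiplying the contributions: [kg] · [m²/(s²·K)] · [K]
Adding exponents of each base unit: kg: 1, m: 2, s: -2
SI base units of heat: kg·m²/s²

Answer: kg·m²/s²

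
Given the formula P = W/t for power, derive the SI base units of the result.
Units of each symbol in P = W/t:
  W (work): kg·m²/s²
  t (time): s  → in the denominator, contributes 1/s

Multiplying the contributions: [kg·m²/s²] · [1/s]
Adding exponents of each base unit: kg: 1, m: 2, s: -3
SI base units of power: kg·m²/s³

Answer: kg·m²/s³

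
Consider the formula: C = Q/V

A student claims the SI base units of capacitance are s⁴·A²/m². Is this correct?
Units of each symbol in C = Q/V:
  Q (charge, in coulombs): s·A
  V (voltage, in volts): kg·m²/(s³·A)  → in the denominator, contributes s³·A/(kg·m²)

Multiplying the contributions: [s·A] · [s³·A/(kg·m²)]
Adding exponents of each base unit: kg: -1, m: -2, s: 4, A: 2
SI base units of capacitance: s⁴·A²/(kg·m²)

The claimed units s⁴·A²/m² (exponents m: -2, s: 4, A: 2) do not match the derived units s⁴·A²/(kg·m²) (exponents kg: -1, m: -2, s: 4, A: 2), so the claim is incorrect.

Answer: No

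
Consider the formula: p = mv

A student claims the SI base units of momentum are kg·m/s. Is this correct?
Units of each symbol in p = mv:
  m (mass): kg
  v (velocity): m/s

Multiplying the contributions: [kg] · [m/s]
Adding exponents of each base unit: kg: 1, m: 1, s: -1
SI base units of momentum: kg·m/s

The claimed units kg·m/s match the derived units, so the claim is correct.

Answer: Yes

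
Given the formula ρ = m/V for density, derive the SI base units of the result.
Units of each symbol in ρ = m/V:
  m (mass): kg
  V (volume): m³  → in the denominator, contributes 1/m³

Multiplying the contributions: [kg] · [1/m³]
Adding exponents of each base unit: kg: 1, m: -3
SI base units of density: kg/m³

Answer: kg/m³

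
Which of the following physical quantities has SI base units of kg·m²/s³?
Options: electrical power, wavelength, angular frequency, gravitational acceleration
Checking the SI base units of each option:
  electrical power (P = IV): kg·m²/s³  ✓ matches
  wavelength (λ = v/f): m  ✗
  angular frequency (ω = 2πf): 1/s  ✗
  gravitational acceleration (g = GM/r²): m/s²  ✗

Only electrical power has units kg·m²/s³.

Answer: electrical power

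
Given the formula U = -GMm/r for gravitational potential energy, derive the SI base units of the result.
Units of each symbol in U = -GMm/r:
  G (gravitational constant): m³/(kg·s²)
  M (mass): kg
  m (mass): kg
  r (distance): m  → in the denominator, contributes 1/m
  The minus sign does not affect the units.

Multiplying the contributions: [m³/(kg·s²)] · [kg] · [kg] · [1/m]
Adding exponents of each base unit: kg: 1, m: 2, s: -2
SI base units of gravitational potential energy: kg·m²/s²

Answer: kg·m²/s²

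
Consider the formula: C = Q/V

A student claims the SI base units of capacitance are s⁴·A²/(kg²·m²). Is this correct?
Units of each symbol in C = Q/V:
  Q (charge, in coulombs): s·A
  V (voltage, in volts): kg·m²/(s³·A)  → in the denominator, contributes s³·A/(kg·m²)

Multiplying the contributions: [s·A] · [s³·A/(kg·m²)]
Adding exponents of each base unit: kg: -1, m: -2, s: 4, A: 2
SI base units of capacitance: s⁴·A²/(kg·m²)

The claimed units s⁴·A²/(kg²·m²) (exponents kg: -2, m: -2, s: 4, A: 2) do not match the derived units s⁴·A²/(kg·m²) (exponents kg: -1, m: -2, s: 4, A: 2), so the claim is incorrect.

Answer: No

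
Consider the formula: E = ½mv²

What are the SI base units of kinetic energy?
Units of each symbol in E = ½mv²:
  m (mass): kg
  v (speed): m/s  → to the power 2, contributes m²/s²
  The factor ½ is dimensionless.

Multiplying the contributions: [kg] · [m²/s²]
Adding exponents of each base unit: kg: 1, m: 2, s: -2
SI base units of kinetic energy: kg·m²/s²

Answer: kg·m²/s²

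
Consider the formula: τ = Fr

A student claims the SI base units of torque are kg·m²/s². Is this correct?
Units of each symbol in τ = Fr:
  F (force): kg·m/s²
  r (lever arm): m

Multiplying the contributions: [kg·m/s²] · [m]
Adding exponents of each base unit: kg: 1, m: 2, s: -2
SI base units of torque: kg·m²/s²

The claimed units kg·m²/s² match the derived units, so the claim is correct.

Answer: Yes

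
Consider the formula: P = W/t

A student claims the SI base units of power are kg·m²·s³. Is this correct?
Units of each symbol in P = W/t:
  W (work): kg·m²/s²
  t (time): s  → in the denominator, contributes 1/s

Multiplying the contributions: [kg·m²/s²] · [1/s]
Adding exponents of each base unit: kg: 1, m: 2, s: -3
SI base units of power: kg·m²/s³

The claimed units kg·m²·s³ (exponents kg: 1, m: 2, s: 3) do not match the derived units kg·m²/s³ (exponents kg: 1, m: 2, s: -3), so the claim is incorrect.

Answer: No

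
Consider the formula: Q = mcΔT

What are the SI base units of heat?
Units of each symbol in Q = mcΔT:
  m (mass): kg
  c (specific heat capacity, in J/(kg·K)): m²/(s²·K)
  ΔT (temperature change): K

Multiplying the contributions: [kg] · [m²/(s²·K)] · [K]
Adding exponents of each base unit: kg: 1, m: 2, s: -2
SI base units of heat: kg·m²/s²

Answer: kg·m²/s²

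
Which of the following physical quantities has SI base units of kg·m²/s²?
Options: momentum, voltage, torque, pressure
Checking the SI base units of each option:
  momentum (p = mv): kg·m/s  ✗
  voltage (V = IR): kg·m²/(s³·A)  ✗
  torque (τ = Fr): kg·m²/s²  ✓ matches
  pressure (P = F/A): kg/(m·s²)  ✗

Only torque has units kg·m²/s².

Answer: torque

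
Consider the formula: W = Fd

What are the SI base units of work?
Units of each symbol in W = Fd:
  F (force): kg·m/s²
  d (displacement): m

Multiplying the contributions: [kg·m/s²] · [m]
Adding exponents of each base unit: kg: 1, m: 2, s: -2
SI base units of work: kg·m²/s²

Answer: kg·m²/s²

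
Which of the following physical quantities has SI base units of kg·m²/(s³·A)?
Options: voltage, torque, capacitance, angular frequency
Checking the SI base units of each option:
  voltage (V = IR): kg·m²/(s³·A)  ✓ matches
  torque (τ = Fr): kg·m²/s²  ✗
  capacitance (C = Q/V): s⁴·A²/(kg·m²)  ✗
  angular frequency (ω = 2πf): 1/s  ✗

Only voltage has units kg·m²/(s³·A).

Answer: voltage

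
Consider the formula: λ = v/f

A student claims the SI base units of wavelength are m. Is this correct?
Units of each symbol in λ = v/f:
  v (wave speed): m/s
  f (frequency): 1/s  → in the denominator, contributes s

Multiplying the contributions: [m/s] · [s]
Adding exponents of each base unit: m: 1
SI base units of wavelength: m

The claimed units m match the derived units, so the claim is correct.

Answer: Yes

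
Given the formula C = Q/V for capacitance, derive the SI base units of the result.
Units of each symbol in C = Q/V:
  Q (charge, in coulombs): s·A
  V (voltage, in volts): kg·m²/(s³·A)  → in the denominator, contributes s³·A/(kg·m²)

Multiplying the contributions: [s·A] · [s³·A/(kg·m²)]
Adding exponents of each base unit: kg: -1, m: -2, s: 4, A: 2
SI base units of capacitance: s⁴·A²/(kg·m²)

Answer: s⁴·A²/(kg·m²)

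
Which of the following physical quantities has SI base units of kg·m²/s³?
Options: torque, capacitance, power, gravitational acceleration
Checking the SI base units of each option:
  torque (τ = Fr): kg·m²/s²  ✗
  capacitance (C = Q/V): s⁴·A²/(kg·m²)  ✗
  power (P = W/t): kg·m²/s³  ✓ matches
  gravitational acceleration (g = GM/r²): m/s²  ✗

Only power has units kg·m²/s³.

Answer: power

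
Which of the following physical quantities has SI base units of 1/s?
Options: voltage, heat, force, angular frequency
Checking the SI base units of each option:
  voltage (V = IR): kg·m²/(s³·A)  ✗
  heat (Q = mcΔT): kg·m²/s²  ✗
  force (F = ma): kg·m/s²  ✗
  angular frequency (ω = 2πf): 1/s  ✓ matches

Only angular frequency has units 1/s.

Answer: angular frequency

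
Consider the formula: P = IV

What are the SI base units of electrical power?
Units of each symbol in P = IV:
  I (current): A
  V (voltage, in volts): kg·m²/(s³·A)

Multiplying the contributions: [A] · [kg·m²/(s³·A)]
Adding exponents of each base unit: kg: 1, m: 2, s: -3
SI base units of electrical power: kg·m²/s³

Answer: kg·m²/s³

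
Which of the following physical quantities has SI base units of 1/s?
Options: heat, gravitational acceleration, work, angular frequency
Checking the SI base units of each option:
  heat (Q = mcΔT): kg·m²/s²  ✗
  gravitational acceleration (g = GM/r²): m/s²  ✗
  work (W = Fd): kg·m²/s²  ✗
  angular frequency (ω = 2πf): 1/s  ✓ matches

Only angular frequency has units 1/s.

Answer: angular frequency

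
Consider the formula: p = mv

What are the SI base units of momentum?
Units of each symbol in p = mv:
  m (mass): kg
  v (velocity): m/s

Multiplying the contributions: [kg] · [m/s]
Adding exponents of each base unit: kg: 1, m: 1, s: -1
SI base units of momentum: kg·m/s

Answer: kg·m/s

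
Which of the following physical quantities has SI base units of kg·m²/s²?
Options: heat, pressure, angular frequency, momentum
Checking the SI base units of each option:
  heat (Q = mcΔT): kg·m²/s²  ✓ matches
  pressure (P = F/A): kg/(m·s²)  ✗
  angular frequency (ω = 2πf): 1/s  ✗
  momentum (p = mv): kg·m/s  ✗

Only heat has units kg·m²/s².

Answer: heat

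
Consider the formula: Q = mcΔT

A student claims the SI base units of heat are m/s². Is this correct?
Units of each symbol in Q = mcΔT:
  m (mass): kg
  c (specific heat capacity, in J/(kg·K)): m²/(s²·K)
  ΔT (temperature change): K

Multiplying the contributions: [kg] · [m²/(s²·K)] · [K]
Adding exponents of each base unit: kg: 1, m: 2, s: -2
SI base units of heat: kg·m²/s²

The claimed units m/s² (exponents m: 1, s: -2) do not match the derived units kg·m²/s² (exponents kg: 1, m: 2, s: -2), so the claim is incorrect.

Answer: No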